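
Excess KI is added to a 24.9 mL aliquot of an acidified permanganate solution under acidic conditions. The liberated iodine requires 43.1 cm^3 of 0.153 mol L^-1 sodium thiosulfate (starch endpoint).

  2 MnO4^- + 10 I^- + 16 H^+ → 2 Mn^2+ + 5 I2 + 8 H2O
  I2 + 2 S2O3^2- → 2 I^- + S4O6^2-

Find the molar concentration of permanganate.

n(S2O3^2-) = 0.0431 × 0.153 = 6.59 × 10^-3 mol
n(I2) = n(S2O3^2-)/2 = 3.30 × 10^-3 mol
From the 2:5 ratio, n(MnO4^-) in the aliquot = 2/5 × 3.30 × 10^-3 = 1.32 × 10^-3 mol
[MnO4^-] = 1.32 × 10^-3 / 0.0249 = 0.0530 mol/L

0.0530 mol/L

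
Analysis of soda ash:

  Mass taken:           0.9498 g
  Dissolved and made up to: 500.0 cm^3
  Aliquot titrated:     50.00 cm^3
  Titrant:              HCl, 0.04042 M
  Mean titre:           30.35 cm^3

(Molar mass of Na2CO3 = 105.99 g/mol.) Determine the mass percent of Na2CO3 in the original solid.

Na2CO3 + 2 HCl → 2 NaCl + H2O + CO2
n(HCl) per titration = 0.03035 × 0.04042 = 1.227 × 10^-3 mol
From the 1:2 ratio, n(Na2CO3) in each aliquot = 1/2 × 1.227 × 10^-3 = 6.134 × 10^-4 mol
n(Na2CO3) in the whole flask = 6.134 × 10^-4 × 500.0/50.00 = 6.134 × 10^-3 mol
mass of Na2CO3 = 6.134 × 10^-3 × 105.99 = 0.6501 g
% Na2CO3 = 0.6501 / 0.9498 × 100 = 68.45 %

68.45 %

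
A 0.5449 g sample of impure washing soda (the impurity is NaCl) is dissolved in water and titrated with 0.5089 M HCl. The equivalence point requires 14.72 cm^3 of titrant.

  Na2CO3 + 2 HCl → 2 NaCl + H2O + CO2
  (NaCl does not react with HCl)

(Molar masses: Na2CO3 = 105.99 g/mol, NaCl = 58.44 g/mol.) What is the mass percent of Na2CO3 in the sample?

72.85 %

n(HCl) = 0.01472 × 0.5089 = 7.491 × 10^-3 mol
Let x = n(Na2CO3), y = n(NaCl).
Titrant: 2x = 7.491 × 10^-3;  mass: 105.99x + 58.44y = 0.5449
Solving, x = 3.746 × 10^-3 mol, y = 2.531 × 10^-3 mol
mass of Na2CO3 = 3.746 × 10^-3 × 105.99 = 0.3970 g
% Na2CO3 = 0.3970 / 0.5449 × 100 = 72.85 %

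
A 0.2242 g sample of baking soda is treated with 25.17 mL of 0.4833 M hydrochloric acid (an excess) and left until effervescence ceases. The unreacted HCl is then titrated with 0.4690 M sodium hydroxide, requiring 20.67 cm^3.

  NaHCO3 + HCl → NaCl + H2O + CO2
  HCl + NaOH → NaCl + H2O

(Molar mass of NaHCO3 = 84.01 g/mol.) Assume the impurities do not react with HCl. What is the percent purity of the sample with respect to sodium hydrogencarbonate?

n(HCl) added = 0.02517 × 0.4833 = 0.01216 mol
n(NaOH) used in back-titration = 0.02067 × 0.4690 = 9.694 × 10^-3 mol
n(HCl) left over = 9.694 × 10^-3 mol (1:1 ratio)
n(HCl) consumed by analyte = 0.01216 − 9.694 × 10^-3 = 2.470 × 10^-3 mol
n(NaHCO3) = 2.470 × 10^-3 mol (1:1 ratio)
mass of NaHCO3 = 2.470 × 10^-3 × 84.01 = 0.2075 g
% NaHCO3 = 0.2075 / 0.2242 × 100 = 92.57 %

92.57 %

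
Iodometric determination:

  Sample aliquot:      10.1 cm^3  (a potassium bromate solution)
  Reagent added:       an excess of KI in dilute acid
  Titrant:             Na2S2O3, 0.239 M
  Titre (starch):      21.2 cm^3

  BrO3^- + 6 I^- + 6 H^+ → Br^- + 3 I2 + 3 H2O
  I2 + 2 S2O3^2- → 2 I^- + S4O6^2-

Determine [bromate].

0.0836 M

n(S2O3^2-) = 0.0212 × 0.239 = 5.07 × 10^-3 mol
n(I2) = n(S2O3^2-)/2 = 2.53 × 10^-3 mol
From the 1:3 ratio, n(BrO3^-) in the aliquot = 1/3 × 2.53 × 10^-3 = 8.44 × 10^-4 mol
[BrO3^-] = 8.44 × 10^-4 / 0.0101 = 0.0836 mol/L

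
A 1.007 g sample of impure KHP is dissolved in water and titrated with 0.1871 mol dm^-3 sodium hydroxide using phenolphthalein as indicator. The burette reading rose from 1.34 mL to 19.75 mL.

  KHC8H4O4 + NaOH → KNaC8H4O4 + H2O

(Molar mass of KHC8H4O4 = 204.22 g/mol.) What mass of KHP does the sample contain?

0.7034 g

n(NaOH) = 0.01841 L × 0.1871 mol/L = 3.445 × 10^-3 mol
n(KHC8H4O4) = 3.445 × 10^-3 mol (1:1 ratio)
mass of KHC8H4O4 = 3.445 × 10^-3 × 204.22 g/mol = 0.7034 g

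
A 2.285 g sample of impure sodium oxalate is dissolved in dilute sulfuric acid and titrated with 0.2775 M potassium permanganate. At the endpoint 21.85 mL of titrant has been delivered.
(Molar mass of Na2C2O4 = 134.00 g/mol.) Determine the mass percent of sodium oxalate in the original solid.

88.89 %

2 MnO4^- + 5 C2O4^2- + 16 H^+ → 2 Mn^2+ + 10 CO2 + 8 H2O
n(KMnO4) = 0.02185 L × 0.2775 mol/L = 6.063 × 10^-3 mol
From the 5:2 ratio, n(Na2C2O4) = 5/2 × 6.063 × 10^-3 = 0.01516 mol
mass of Na2C2O4 = 0.01516 × 134.00 g/mol = 2.031 g
% Na2C2O4 = 2.031 / 2.285 × 100 = 88.89 %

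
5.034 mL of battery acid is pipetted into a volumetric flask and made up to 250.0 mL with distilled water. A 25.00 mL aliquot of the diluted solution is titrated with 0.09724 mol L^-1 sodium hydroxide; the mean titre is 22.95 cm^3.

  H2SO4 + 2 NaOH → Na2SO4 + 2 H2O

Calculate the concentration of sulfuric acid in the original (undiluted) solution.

2.217 mol/L

n(NaOH) = 0.02295 × 0.09724 = 2.232 × 10^-3 mol
From the 1:2 ratio, n(H2SO4) in the aliquot = 1/2 × 2.232 × 10^-3 = 1.116 × 10^-3 mol
[H2SO4]_dilute = 1.116 × 10^-3 / 0.02500 = 0.04463 mol/L
Dilution factor = 250.0 / 5.034 = 49.66
[H2SO4]_stock = 0.04463 × 49.66 = 2.217 mol/L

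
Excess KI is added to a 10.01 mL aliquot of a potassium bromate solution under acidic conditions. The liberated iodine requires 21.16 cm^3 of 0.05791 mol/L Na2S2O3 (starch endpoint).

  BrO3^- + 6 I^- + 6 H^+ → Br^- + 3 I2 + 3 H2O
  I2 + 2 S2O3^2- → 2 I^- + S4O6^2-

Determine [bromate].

0.02040 mol/L

n(S2O3^2-) = 0.02116 × 0.05791 = 1.225 × 10^-3 mol
n(I2) = n(S2O3^2-)/2 = 6.127 × 10^-4 mol
From the 1:3 ratio, n(BrO3^-) in the aliquot = 1/3 × 6.127 × 10^-4 = 2.042 × 10^-4 mol
[BrO3^-] = 2.042 × 10^-4 / 0.01001 = 0.02040 mol/L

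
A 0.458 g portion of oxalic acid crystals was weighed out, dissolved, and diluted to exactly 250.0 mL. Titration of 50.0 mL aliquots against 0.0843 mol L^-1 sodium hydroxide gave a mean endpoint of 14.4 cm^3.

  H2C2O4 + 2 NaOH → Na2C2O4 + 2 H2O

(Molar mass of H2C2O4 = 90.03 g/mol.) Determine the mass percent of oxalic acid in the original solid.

n(NaOH) per titration = 0.0144 × 0.0843 = 1.21 × 10^-3 mol
From the 1:2 ratio, n(H2C2O4) in each aliquot = 1/2 × 1.21 × 10^-3 = 6.07 × 10^-4 mol
n(H2C2O4) in the whole flask = 6.07 × 10^-4 × 250.0/50.0 = 3.03 × 10^-3 mol
mass of H2C2O4 = 3.03 × 10^-3 × 90.03 = 0.273 g
% H2C2O4 = 0.273 / 0.458 × 100 = 59.7 %

59.7 %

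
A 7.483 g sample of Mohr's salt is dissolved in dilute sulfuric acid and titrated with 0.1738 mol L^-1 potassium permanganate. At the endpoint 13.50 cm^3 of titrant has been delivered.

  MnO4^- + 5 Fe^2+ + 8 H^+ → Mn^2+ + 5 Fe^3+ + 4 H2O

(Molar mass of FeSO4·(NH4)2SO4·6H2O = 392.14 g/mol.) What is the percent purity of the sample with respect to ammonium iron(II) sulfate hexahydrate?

n(KMnO4) = 0.01350 L × 0.1738 mol/L = 2.346 × 10^-3 mol
From the 5:1 ratio, n(FeSO4·(NH4)2SO4·6H2O) = 5/1 × 2.346 × 10^-3 = 0.01173 mol
mass of FeSO4·(NH4)2SO4·6H2O = 0.01173 × 392.14 g/mol = 4.600 g
% FeSO4·(NH4)2SO4·6H2O = 4.600 / 7.483 × 100 = 61.48 %

61.48 %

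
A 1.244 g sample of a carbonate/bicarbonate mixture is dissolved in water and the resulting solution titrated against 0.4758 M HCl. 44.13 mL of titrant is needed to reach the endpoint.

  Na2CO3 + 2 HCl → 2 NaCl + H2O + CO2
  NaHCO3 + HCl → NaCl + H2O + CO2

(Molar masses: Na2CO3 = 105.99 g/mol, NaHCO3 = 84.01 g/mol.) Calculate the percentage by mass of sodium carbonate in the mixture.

n(HCl) = 0.04413 × 0.4758 = 0.02100 mol
Let x = n(Na2CO3), y = n(NaHCO3).
Titrant: 2x + 1y = 0.02100;  mass: 105.99x + 84.01y = 1.244
Solving, x = 8.382 × 10^-3 mol, y = 4.232 × 10^-3 mol
mass of Na2CO3 = 8.382 × 10^-3 × 105.99 = 0.8885 g
% Na2CO3 = 0.8885 / 1.244 × 100 = 71.42 %

71.42 %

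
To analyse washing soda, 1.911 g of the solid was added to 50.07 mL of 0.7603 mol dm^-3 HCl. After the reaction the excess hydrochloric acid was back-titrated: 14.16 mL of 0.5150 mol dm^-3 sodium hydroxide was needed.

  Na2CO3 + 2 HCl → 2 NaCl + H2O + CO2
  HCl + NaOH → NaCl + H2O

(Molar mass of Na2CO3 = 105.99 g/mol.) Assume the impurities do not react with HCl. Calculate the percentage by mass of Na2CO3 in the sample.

85.35 %

n(HCl) added = 0.05007 × 0.7603 = 0.03807 mol
n(NaOH) used in back-titration = 0.01416 × 0.5150 = 7.292 × 10^-3 mol
n(HCl) left over = 7.292 × 10^-3 mol (1:1 ratio)
n(HCl) consumed by analyte = 0.03807 − 7.292 × 10^-3 = 0.03078 mol
From the 1:2 ratio, n(Na2CO3) = 1/2 × 0.03078 = 0.01539 mol
mass of Na2CO3 = 0.01539 × 105.99 = 1.631 g
% Na2CO3 = 1.631 / 1.911 × 100 = 85.35 %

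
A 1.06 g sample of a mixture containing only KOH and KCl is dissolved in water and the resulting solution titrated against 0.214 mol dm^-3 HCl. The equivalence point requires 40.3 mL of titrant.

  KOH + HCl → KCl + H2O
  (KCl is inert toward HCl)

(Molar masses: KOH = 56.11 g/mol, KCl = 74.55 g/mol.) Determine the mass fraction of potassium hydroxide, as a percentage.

n(HCl) = 0.0403 × 0.214 = 8.62 × 10^-3 mol
Let x = n(KOH), y = n(KCl).
Titrant: 1x = 8.62 × 10^-3;  mass: 56.11x + 74.55y = 1.06
Solving, x = 8.62 × 10^-3 mol, y = 7.73 × 10^-3 mol
mass of KOH = 8.62 × 10^-3 × 56.11 = 0.484 g
% KOH = 0.484 / 1.06 × 100 = 45.7 %

45.7 %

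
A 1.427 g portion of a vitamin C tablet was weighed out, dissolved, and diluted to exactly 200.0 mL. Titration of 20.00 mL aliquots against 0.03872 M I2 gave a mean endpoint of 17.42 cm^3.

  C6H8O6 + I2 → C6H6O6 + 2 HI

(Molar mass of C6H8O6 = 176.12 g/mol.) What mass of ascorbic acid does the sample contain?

n(I2) per titration = 0.01742 × 0.03872 = 6.745 × 10^-4 mol
n(C6H8O6) in each aliquot = 6.745 × 10^-4 mol (1:1 ratio)
n(C6H8O6) in the whole flask = 6.745 × 10^-4 × 200.0/20.00 = 6.745 × 10^-3 mol
mass of C6H8O6 = 6.745 × 10^-3 × 176.12 = 1.188 g

1.188 g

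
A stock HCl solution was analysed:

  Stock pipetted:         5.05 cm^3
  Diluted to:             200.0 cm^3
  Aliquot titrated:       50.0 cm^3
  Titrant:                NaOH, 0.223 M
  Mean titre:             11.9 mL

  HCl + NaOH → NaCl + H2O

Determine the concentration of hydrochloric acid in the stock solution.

2.10 M

n(NaOH) = 0.0119 × 0.223 = 2.65 × 10^-3 mol
n(HCl) in the aliquot = 2.65 × 10^-3 mol (1:1 ratio)
[HCl]_dilute = 2.65 × 10^-3 / 0.0500 = 0.0531 mol/L
Dilution factor = 200.0 / 5.05 = 39.60
[HCl]_stock = 0.0531 × 39.60 = 2.10 mol/L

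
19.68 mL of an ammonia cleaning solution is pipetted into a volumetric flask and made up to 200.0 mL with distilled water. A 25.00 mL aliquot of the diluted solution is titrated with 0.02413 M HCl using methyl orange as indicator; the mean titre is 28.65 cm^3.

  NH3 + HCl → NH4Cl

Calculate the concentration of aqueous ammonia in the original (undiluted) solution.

n(HCl) = 0.02865 × 0.02413 = 6.913 × 10^-4 mol
n(NH3) in the aliquot = 6.913 × 10^-4 mol (1:1 ratio)
[NH3]_dilute = 6.913 × 10^-4 / 0.02500 = 0.02765 mol/L
Dilution factor = 200.0 / 19.68 = 10.16
[NH3]_stock = 0.02765 × 10.16 = 0.2810 mol/L

0.2810 M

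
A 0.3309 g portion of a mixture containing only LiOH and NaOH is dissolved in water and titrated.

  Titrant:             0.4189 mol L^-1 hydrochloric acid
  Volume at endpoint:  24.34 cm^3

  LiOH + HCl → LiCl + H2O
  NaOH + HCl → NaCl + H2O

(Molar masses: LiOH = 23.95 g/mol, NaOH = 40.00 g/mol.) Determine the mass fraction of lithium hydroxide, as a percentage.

34.70 %

n(HCl) = 0.02434 × 0.4189 = 0.01020 mol
Let x = n(LiOH), y = n(NaOH).
Titrant: 1x + 1y = 0.01020;  mass: 23.95x + 40.00y = 0.3309
Solving, x = 4.794 × 10^-3 mol, y = 5.402 × 10^-3 mol
mass of LiOH = 4.794 × 10^-3 × 23.95 = 0.1148 g
% LiOH = 0.1148 / 0.3309 × 100 = 34.70 %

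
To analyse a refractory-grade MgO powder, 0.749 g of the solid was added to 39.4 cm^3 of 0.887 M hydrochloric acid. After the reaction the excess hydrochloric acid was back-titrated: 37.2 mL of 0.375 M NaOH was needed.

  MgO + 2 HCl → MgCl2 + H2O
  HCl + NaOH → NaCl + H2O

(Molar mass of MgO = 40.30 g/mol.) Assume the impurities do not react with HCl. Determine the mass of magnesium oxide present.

n(HCl) added = 0.0394 × 0.887 = 0.0349 mol
n(NaOH) used in back-titration = 0.0372 × 0.375 = 0.0140 mol
n(HCl) left over = 0.0140 mol (1:1 ratio)
n(HCl) consumed by analyte = 0.0349 − 0.0140 = 0.0210 mol
From the 1:2 ratio, n(MgO) = 1/2 × 0.0210 = 0.0105 mol
mass of MgO = 0.0105 × 40.30 = 0.423 g

0.423 g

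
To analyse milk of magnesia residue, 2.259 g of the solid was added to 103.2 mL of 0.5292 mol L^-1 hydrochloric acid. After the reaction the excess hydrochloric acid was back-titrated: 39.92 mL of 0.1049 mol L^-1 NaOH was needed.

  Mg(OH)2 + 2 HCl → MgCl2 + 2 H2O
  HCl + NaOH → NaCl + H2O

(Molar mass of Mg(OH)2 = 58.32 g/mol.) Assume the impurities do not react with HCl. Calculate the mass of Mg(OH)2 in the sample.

1.470 g

n(HCl) added = 0.1032 × 0.5292 = 0.05461 mol
n(NaOH) used in back-titration = 0.03992 × 0.1049 = 4.188 × 10^-3 mol
n(HCl) left over = 4.188 × 10^-3 mol (1:1 ratio)
n(HCl) consumed by analyte = 0.05461 − 4.188 × 10^-3 = 0.05043 mol
From the 1:2 ratio, n(Mg(OH)2) = 1/2 × 0.05043 = 0.02521 mol
mass of Mg(OH)2 = 0.02521 × 58.32 = 1.470 g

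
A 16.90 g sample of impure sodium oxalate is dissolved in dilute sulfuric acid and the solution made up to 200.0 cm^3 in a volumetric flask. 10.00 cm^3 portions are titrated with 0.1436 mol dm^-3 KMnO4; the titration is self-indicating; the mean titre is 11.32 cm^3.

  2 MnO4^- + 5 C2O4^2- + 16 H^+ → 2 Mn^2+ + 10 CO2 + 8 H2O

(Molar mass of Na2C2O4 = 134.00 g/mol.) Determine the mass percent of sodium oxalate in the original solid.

n(KMnO4) per titration = 0.01132 × 0.1436 = 1.626 × 10^-3 mol
From the 5:2 ratio, n(Na2C2O4) in each aliquot = 5/2 × 1.626 × 10^-3 = 4.064 × 10^-3 mol
n(Na2C2O4) in the whole flask = 4.064 × 10^-3 × 200.0/10.00 = 0.08128 mol
mass of Na2C2O4 = 0.08128 × 134.00 = 10.89 g
% Na2C2O4 = 10.89 / 16.90 × 100 = 64.44 %

64.44 %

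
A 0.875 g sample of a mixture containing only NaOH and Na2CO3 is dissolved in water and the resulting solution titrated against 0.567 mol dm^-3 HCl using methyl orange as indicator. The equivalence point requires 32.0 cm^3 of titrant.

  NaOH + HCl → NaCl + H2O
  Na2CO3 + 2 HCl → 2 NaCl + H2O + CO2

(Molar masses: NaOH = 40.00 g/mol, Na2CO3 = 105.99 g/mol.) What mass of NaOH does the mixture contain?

n(HCl) = 0.0320 × 0.567 = 0.0181 mol
Let x = n(NaOH), y = n(Na2CO3).
Titrant: 1x + 2y = 0.0181;  mass: 40.00x + 105.99y = 0.875
Solving, x = 6.66 × 10^-3 mol, y = 5.74 × 10^-3 mol
mass of NaOH = 6.66 × 10^-3 × 40.00 = 0.266 g

0.266 g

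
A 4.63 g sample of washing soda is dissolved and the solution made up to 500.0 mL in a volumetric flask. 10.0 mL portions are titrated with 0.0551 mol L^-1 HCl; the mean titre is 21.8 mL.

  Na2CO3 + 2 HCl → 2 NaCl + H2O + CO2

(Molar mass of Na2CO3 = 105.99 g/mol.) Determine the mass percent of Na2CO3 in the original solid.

n(HCl) per titration = 0.0218 × 0.0551 = 1.20 × 10^-3 mol
From the 1:2 ratio, n(Na2CO3) in each aliquot = 1/2 × 1.20 × 10^-3 = 6.01 × 10^-4 mol
n(Na2CO3) in the whole flask = 6.01 × 10^-4 × 500.0/10.0 = 0.0300 mol
mass of Na2CO3 = 0.0300 × 105.99 = 3.18 g
% Na2CO3 = 3.18 / 4.63 × 100 = 68.7 %

68.7 %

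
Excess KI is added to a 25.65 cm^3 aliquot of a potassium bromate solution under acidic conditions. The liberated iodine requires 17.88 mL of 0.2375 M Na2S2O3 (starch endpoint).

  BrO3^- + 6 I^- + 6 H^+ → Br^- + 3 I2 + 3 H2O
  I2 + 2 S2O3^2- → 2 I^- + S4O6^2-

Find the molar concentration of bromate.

n(S2O3^2-) = 0.01788 × 0.2375 = 4.246 × 10^-3 mol
n(I2) = n(S2O3^2-)/2 = 2.123 × 10^-3 mol
From the 1:3 ratio, n(BrO3^-) in the aliquot = 1/3 × 2.123 × 10^-3 = 7.077 × 10^-4 mol
[BrO3^-] = 7.077 × 10^-4 / 0.02565 = 0.02759 mol/L

0.02759 M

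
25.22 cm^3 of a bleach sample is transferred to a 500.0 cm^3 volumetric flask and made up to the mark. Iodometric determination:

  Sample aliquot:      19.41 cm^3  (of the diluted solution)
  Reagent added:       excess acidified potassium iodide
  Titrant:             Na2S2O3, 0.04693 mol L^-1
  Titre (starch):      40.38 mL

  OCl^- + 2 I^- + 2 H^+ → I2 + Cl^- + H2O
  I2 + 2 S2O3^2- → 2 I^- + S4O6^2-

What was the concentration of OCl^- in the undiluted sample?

0.9678 mol/L

n(S2O3^2-) = 0.04038 × 0.04693 = 1.895 × 10^-3 mol
n(I2) = n(S2O3^2-)/2 = 9.475 × 10^-4 mol
n(OCl^-) in the aliquot = 9.475 × 10^-4 mol (1:1 ratio)
[OCl^-]_dilute = 9.475 × 10^-4 / 0.01941 = 0.04882 mol/L
[OCl^-]_original = 0.04882 × 500.0/25.22 = 0.9678 mol/L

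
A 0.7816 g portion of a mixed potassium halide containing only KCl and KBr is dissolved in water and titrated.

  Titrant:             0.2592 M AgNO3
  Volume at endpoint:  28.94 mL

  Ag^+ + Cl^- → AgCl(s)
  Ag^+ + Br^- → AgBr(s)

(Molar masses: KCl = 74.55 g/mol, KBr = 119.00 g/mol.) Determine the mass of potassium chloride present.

0.1862 g

n(AgNO3) = 0.02894 × 0.2592 = 7.501 × 10^-3 mol
Let x = n(KCl), y = n(KBr).
Titrant: 1x + 1y = 7.501 × 10^-3;  mass: 74.55x + 119.00y = 0.7816
Solving, x = 2.498 × 10^-3 mol, y = 5.003 × 10^-3 mol
mass of KCl = 2.498 × 10^-3 × 74.55 = 0.1862 g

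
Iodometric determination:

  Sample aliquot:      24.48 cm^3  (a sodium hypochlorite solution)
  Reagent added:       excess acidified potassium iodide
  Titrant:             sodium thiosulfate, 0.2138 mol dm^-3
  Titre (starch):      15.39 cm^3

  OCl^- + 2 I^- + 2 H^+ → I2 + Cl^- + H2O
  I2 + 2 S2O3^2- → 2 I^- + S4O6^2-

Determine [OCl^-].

n(S2O3^2-) = 0.01539 × 0.2138 = 3.290 × 10^-3 mol
n(I2) = n(S2O3^2-)/2 = 1.645 × 10^-3 mol
n(OCl^-) in the aliquot = 1.645 × 10^-3 mol (1:1 ratio)
[OCl^-] = 1.645 × 10^-3 / 0.02448 = 0.06721 mol/L

0.06721 mol/L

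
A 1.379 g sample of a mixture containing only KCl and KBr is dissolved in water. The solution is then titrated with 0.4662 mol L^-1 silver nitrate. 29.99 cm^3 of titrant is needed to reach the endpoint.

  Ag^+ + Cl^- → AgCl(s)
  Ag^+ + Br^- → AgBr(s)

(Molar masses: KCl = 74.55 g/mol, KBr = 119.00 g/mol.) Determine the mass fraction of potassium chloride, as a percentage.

34.64 %

n(AgNO3) = 0.02999 × 0.4662 = 0.01398 mol
Let x = n(KCl), y = n(KBr).
Titrant: 1x + 1y = 0.01398;  mass: 74.55x + 119.00y = 1.379
Solving, x = 6.407 × 10^-3 mol, y = 7.575 × 10^-3 mol
mass of KCl = 6.407 × 10^-3 × 74.55 = 0.4776 g
% KCl = 0.4776 / 1.379 × 100 = 34.64 %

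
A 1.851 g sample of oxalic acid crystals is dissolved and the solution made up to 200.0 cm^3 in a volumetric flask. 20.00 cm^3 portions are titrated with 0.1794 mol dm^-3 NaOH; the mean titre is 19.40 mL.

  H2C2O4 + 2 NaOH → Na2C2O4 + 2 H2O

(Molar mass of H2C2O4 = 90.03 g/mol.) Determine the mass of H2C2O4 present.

1.567 g

n(NaOH) per titration = 0.01940 × 0.1794 = 3.480 × 10^-3 mol
From the 1:2 ratio, n(H2C2O4) in each aliquot = 1/2 × 3.480 × 10^-3 = 1.740 × 10^-3 mol
n(H2C2O4) in the whole flask = 1.740 × 10^-3 × 200.0/20.00 = 0.01740 mol
mass of H2C2O4 = 0.01740 × 90.03 = 1.567 g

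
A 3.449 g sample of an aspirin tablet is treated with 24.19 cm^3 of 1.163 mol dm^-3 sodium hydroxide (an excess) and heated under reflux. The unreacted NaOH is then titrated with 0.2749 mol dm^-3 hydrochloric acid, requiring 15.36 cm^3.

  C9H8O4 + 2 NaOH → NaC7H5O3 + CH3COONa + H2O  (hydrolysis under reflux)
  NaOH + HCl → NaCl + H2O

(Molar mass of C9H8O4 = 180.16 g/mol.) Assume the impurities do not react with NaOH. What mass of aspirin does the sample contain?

n(NaOH) added = 0.02419 × 1.163 = 0.02813 mol
n(HCl) used in back-titration = 0.01536 × 0.2749 = 4.222 × 10^-3 mol
n(NaOH) left over = 4.222 × 10^-3 mol (1:1 ratio)
n(NaOH) consumed by analyte = 0.02813 − 4.222 × 10^-3 = 0.02391 mol
From the 1:2 ratio, n(C9H8O4) = 1/2 × 0.02391 = 0.01196 mol
mass of C9H8O4 = 0.01196 × 180.16 = 2.154 g

2.154 g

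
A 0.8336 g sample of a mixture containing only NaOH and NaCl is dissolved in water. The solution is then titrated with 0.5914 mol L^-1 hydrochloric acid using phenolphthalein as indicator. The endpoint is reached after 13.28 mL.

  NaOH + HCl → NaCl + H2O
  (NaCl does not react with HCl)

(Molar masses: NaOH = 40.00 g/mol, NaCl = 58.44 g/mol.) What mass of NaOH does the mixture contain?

n(HCl) = 0.01328 × 0.5914 = 7.854 × 10^-3 mol
Let x = n(NaOH), y = n(NaCl).
Titrant: 1x = 7.854 × 10^-3;  mass: 40.00x + 58.44y = 0.8336
Solving, x = 7.854 × 10^-3 mol, y = 8.889 × 10^-3 mol
mass of NaOH = 7.854 × 10^-3 × 40.00 = 0.3142 g

0.3142 g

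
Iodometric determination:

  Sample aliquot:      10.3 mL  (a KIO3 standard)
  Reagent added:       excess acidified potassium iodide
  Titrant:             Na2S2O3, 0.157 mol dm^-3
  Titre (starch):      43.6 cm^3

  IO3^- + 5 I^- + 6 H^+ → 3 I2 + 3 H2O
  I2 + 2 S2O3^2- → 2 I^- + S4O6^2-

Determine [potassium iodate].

0.111 mol/L

n(S2O3^2-) = 0.0436 × 0.157 = 6.85 × 10^-3 mol
n(I2) = n(S2O3^2-)/2 = 3.42 × 10^-3 mol
From the 1:3 ratio, n(IO3^-) in the aliquot = 1/3 × 3.42 × 10^-3 = 1.14 × 10^-3 mol
[IO3^-] = 1.14 × 10^-3 / 0.0103 = 0.111 mol/L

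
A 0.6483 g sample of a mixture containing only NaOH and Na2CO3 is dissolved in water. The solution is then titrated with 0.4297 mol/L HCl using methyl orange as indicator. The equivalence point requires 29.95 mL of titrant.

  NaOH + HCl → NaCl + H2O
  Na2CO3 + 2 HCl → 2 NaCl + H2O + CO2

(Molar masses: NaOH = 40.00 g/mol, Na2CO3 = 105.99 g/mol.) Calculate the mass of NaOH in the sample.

n(HCl) = 0.02995 × 0.4297 = 0.01287 mol
Let x = n(NaOH), y = n(Na2CO3).
Titrant: 1x + 2y = 0.01287;  mass: 40.00x + 105.99y = 0.6483
Solving, x = 2.595 × 10^-3 mol, y = 5.137 × 10^-3 mol
mass of NaOH = 2.595 × 10^-3 × 40.00 = 0.1038 g

0.1038 g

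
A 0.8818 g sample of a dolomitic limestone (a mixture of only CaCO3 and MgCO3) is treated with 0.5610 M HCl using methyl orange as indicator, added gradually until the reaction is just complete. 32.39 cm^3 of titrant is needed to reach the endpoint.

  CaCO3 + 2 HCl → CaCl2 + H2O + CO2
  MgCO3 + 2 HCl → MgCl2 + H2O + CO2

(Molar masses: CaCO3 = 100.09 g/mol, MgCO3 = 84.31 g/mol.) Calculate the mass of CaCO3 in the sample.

0.7346 g

n(HCl) = 0.03239 × 0.5610 = 0.01817 mol
Let x = n(CaCO3), y = n(MgCO3).
Titrant: 2x + 2y = 0.01817;  mass: 100.09x + 84.31y = 0.8818
Solving, x = 7.339 × 10^-3 mol, y = 1.746 × 10^-3 mol
mass of CaCO3 = 7.339 × 10^-3 × 100.09 = 0.7346 g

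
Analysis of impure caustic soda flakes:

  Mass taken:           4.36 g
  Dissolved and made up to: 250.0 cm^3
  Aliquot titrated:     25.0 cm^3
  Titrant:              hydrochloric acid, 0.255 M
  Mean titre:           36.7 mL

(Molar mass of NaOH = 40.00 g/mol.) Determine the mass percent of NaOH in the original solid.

85.9 %

NaOH + HCl → NaCl + H2O
n(HCl) per titration = 0.0367 × 0.255 = 9.36 × 10^-3 mol
n(NaOH) in each aliquot = 9.36 × 10^-3 mol (1:1 ratio)
n(NaOH) in the whole flask = 9.36 × 10^-3 × 250.0/25.0 = 0.0936 mol
mass of NaOH = 0.0936 × 40.00 = 3.74 g
% NaOH = 3.74 / 4.36 × 100 = 85.9 %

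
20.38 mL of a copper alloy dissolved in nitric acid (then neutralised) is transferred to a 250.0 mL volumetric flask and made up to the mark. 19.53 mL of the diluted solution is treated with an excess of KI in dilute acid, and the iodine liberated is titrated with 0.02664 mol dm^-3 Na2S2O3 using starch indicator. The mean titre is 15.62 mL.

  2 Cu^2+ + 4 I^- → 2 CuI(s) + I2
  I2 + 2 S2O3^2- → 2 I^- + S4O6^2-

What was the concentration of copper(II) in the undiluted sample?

n(S2O3^2-) = 0.01562 × 0.02664 = 4.161 × 10^-4 mol
n(I2) = n(S2O3^2-)/2 = 2.081 × 10^-4 mol
From the 2:1 ratio, n(Cu2+) in the aliquot = 2/1 × 2.081 × 10^-4 = 4.161 × 10^-4 mol
[Cu2+]_dilute = 4.161 × 10^-4 / 0.01953 = 0.02131 mol/L
[Cu2+]_original = 0.02131 × 250.0/20.38 = 0.2614 mol/L

0.2614 mol/L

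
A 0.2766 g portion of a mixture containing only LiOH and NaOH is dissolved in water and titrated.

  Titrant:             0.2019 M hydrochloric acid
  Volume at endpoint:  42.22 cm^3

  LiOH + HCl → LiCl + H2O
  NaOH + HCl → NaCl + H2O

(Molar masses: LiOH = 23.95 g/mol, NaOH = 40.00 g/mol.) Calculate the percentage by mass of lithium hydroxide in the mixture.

n(HCl) = 0.04222 × 0.2019 = 8.524 × 10^-3 mol
Let x = n(LiOH), y = n(NaOH).
Titrant: 1x + 1y = 8.524 × 10^-3;  mass: 23.95x + 40.00y = 0.2766
Solving, x = 4.011 × 10^-3 mol, y = 4.514 × 10^-3 mol
mass of LiOH = 4.011 × 10^-3 × 23.95 = 0.09605 g
% LiOH = 0.09605 / 0.2766 × 100 = 34.73 %

34.73 %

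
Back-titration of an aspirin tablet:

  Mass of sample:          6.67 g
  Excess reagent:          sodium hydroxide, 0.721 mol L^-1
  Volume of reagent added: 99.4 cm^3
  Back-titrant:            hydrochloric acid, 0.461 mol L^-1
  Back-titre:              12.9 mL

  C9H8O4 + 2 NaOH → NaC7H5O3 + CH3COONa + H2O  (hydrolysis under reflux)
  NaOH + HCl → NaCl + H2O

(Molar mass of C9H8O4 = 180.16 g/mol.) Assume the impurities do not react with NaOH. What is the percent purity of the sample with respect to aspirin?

88.8 %

n(NaOH) added = 0.0994 × 0.721 = 0.0717 mol
n(HCl) used in back-titration = 0.0129 × 0.461 = 5.95 × 10^-3 mol
n(NaOH) left over = 5.95 × 10^-3 mol (1:1 ratio)
n(NaOH) consumed by analyte = 0.0717 − 5.95 × 10^-3 = 0.0657 mol
From the 1:2 ratio, n(C9H8O4) = 1/2 × 0.0657 = 0.0329 mol
mass of C9H8O4 = 0.0329 × 180.16 = 5.92 g
% C9H8O4 = 5.92 / 6.67 × 100 = 88.8 %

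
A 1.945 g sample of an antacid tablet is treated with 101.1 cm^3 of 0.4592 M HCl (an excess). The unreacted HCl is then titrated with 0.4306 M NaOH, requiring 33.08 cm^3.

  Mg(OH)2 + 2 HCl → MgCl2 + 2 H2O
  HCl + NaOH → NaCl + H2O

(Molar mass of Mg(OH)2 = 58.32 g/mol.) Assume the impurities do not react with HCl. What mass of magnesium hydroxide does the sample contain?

0.9384 g

n(HCl) added = 0.1011 × 0.4592 = 0.04643 mol
n(NaOH) used in back-titration = 0.03308 × 0.4306 = 0.01424 mol
n(HCl) left over = 0.01424 mol (1:1 ratio)
n(HCl) consumed by analyte = 0.04643 − 0.01424 = 0.03218 mol
From the 1:2 ratio, n(Mg(OH)2) = 1/2 × 0.03218 = 0.01609 mol
mass of Mg(OH)2 = 0.01609 × 58.32 = 0.9384 g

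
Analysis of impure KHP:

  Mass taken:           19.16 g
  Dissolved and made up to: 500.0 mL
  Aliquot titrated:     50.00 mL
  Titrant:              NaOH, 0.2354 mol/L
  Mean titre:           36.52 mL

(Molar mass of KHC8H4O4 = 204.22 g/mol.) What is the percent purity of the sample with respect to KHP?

KHC8H4O4 + NaOH → KNaC8H4O4 + H2O
n(NaOH) per titration = 0.03652 × 0.2354 = 8.597 × 10^-3 mol
n(KHC8H4O4) in each aliquot = 8.597 × 10^-3 mol (1:1 ratio)
n(KHC8H4O4) in the whole flask = 8.597 × 10^-3 × 500.0/50.00 = 0.08597 mol
mass of KHC8H4O4 = 0.08597 × 204.22 = 17.56 g
% KHC8H4O4 = 17.56 / 19.16 × 100 = 91.63 %

91.63 %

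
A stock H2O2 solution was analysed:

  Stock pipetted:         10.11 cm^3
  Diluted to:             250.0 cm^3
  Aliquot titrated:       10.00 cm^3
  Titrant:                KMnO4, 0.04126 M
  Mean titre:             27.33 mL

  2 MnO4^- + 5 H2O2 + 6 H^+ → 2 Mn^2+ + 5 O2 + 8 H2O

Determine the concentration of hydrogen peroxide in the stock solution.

6.971 M

n(KMnO4) = 0.02733 × 0.04126 = 1.128 × 10^-3 mol
From the 5:2 ratio, n(H2O2) in the aliquot = 5/2 × 1.128 × 10^-3 = 2.819 × 10^-3 mol
[H2O2]_dilute = 2.819 × 10^-3 / 0.01000 = 0.2819 mol/L
Dilution factor = 250.0 / 10.11 = 24.73
[H2O2]_stock = 0.2819 × 24.73 = 6.971 mol/L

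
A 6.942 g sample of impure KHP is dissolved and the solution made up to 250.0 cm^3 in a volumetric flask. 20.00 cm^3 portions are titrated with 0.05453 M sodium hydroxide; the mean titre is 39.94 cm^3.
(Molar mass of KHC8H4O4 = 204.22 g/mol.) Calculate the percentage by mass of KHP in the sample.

80.09 %

KHC8H4O4 + NaOH → KNaC8H4O4 + H2O
n(NaOH) per titration = 0.03994 × 0.05453 = 2.178 × 10^-3 mol
n(KHC8H4O4) in each aliquot = 2.178 × 10^-3 mol (1:1 ratio)
n(KHC8H4O4) in the whole flask = 2.178 × 10^-3 × 250.0/20.00 = 0.02722 mol
mass of KHC8H4O4 = 0.02722 × 204.22 = 5.560 g
% KHC8H4O4 = 5.560 / 6.942 × 100 = 80.09 %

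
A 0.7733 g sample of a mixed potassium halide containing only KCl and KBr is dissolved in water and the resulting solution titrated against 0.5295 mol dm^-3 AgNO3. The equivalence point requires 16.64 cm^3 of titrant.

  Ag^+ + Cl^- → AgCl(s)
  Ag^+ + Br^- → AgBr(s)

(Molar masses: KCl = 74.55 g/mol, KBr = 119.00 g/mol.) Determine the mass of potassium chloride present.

n(AgNO3) = 0.01664 × 0.5295 = 8.811 × 10^-3 mol
Let x = n(KCl), y = n(KBr).
Titrant: 1x + 1y = 8.811 × 10^-3;  mass: 74.55x + 119.00y = 0.7733
Solving, x = 6.191 × 10^-3 mol, y = 2.620 × 10^-3 mol
mass of KCl = 6.191 × 10^-3 × 74.55 = 0.4615 g

0.4615 g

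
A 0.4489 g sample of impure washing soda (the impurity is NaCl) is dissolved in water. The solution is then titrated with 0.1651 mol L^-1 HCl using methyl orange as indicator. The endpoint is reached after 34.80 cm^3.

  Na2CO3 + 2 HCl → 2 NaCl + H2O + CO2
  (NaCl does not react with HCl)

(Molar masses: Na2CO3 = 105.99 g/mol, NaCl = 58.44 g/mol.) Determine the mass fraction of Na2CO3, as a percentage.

n(HCl) = 0.03480 × 0.1651 = 5.745 × 10^-3 mol
Let x = n(Na2CO3), y = n(NaCl).
Titrant: 2x = 5.745 × 10^-3;  mass: 105.99x + 58.44y = 0.4489
Solving, x = 2.873 × 10^-3 mol, y = 2.471 × 10^-3 mol
mass of Na2CO3 = 2.873 × 10^-3 × 105.99 = 0.3045 g
% Na2CO3 = 0.3045 / 0.4489 × 100 = 67.83 %

67.83 %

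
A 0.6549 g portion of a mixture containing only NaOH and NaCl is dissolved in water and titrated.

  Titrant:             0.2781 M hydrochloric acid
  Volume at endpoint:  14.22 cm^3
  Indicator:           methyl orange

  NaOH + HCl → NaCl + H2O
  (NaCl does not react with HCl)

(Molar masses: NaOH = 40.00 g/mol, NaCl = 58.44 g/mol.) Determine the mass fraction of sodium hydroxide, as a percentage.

24.15 %

n(HCl) = 0.01422 × 0.2781 = 3.955 × 10^-3 mol
Let x = n(NaOH), y = n(NaCl).
Titrant: 1x = 3.955 × 10^-3;  mass: 40.00x + 58.44y = 0.6549
Solving, x = 3.955 × 10^-3 mol, y = 8.500 × 10^-3 mol
mass of NaOH = 3.955 × 10^-3 × 40.00 = 0.1582 g
% NaOH = 0.1582 / 0.6549 × 100 = 24.15 %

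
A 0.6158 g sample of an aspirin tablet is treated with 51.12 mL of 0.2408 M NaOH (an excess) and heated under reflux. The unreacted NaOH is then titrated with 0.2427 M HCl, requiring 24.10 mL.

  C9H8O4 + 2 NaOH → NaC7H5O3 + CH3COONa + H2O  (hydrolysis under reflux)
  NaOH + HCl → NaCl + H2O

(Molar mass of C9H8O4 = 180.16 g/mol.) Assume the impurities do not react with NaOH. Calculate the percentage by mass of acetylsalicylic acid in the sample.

94.51 %

n(NaOH) added = 0.05112 × 0.2408 = 0.01231 mol
n(HCl) used in back-titration = 0.02410 × 0.2427 = 5.849 × 10^-3 mol
n(NaOH) left over = 5.849 × 10^-3 mol (1:1 ratio)
n(NaOH) consumed by analyte = 0.01231 − 5.849 × 10^-3 = 6.461 × 10^-3 mol
From the 1:2 ratio, n(C9H8O4) = 1/2 × 6.461 × 10^-3 = 3.230 × 10^-3 mol
mass of C9H8O4 = 3.230 × 10^-3 × 180.16 = 0.5820 g
% C9H8O4 = 0.5820 / 0.6158 × 100 = 94.51 %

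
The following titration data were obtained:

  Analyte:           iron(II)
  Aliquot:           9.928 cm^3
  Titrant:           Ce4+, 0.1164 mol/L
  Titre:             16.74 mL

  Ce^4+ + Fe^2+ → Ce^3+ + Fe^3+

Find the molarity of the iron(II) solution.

0.1963 mol/L

n(Ce4+) = 0.01674 L × 0.1164 mol/L = 1.949 × 10^-3 mol
n(Fe2+) = 1.949 × 10^-3 mol (1:1 mole ratio)
[Fe2+] = 1.949 × 10^-3 mol / 0.009928 L = 0.1963 mol/L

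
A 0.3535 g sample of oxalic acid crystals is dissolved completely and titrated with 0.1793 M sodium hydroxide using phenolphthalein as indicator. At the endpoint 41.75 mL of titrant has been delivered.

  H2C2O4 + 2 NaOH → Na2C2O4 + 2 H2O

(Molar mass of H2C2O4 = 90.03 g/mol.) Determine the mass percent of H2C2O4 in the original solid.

n(NaOH) = 0.04175 L × 0.1793 mol/L = 7.486 × 10^-3 mol
From the 1:2 ratio, n(H2C2O4) = 1/2 × 7.486 × 10^-3 = 3.743 × 10^-3 mol
mass of H2C2O4 = 3.743 × 10^-3 × 90.03 g/mol = 0.3370 g
% H2C2O4 = 0.3370 / 0.3535 × 100 = 95.32 %

95.32 %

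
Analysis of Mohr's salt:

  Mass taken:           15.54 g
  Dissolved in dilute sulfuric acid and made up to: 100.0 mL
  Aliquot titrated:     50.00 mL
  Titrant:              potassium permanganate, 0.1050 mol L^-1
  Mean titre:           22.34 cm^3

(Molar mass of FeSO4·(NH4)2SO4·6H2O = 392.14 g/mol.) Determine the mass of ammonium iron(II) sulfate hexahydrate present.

MnO4^- + 5 Fe^2+ + 8 H^+ → Mn^2+ + 5 Fe^3+ + 4 H2O
n(KMnO4) per titration = 0.02234 × 0.1050 = 2.346 × 10^-3 mol
From the 5:1 ratio, n(FeSO4·(NH4)2SO4·6H2O) in each aliquot = 5/1 × 2.346 × 10^-3 = 0.01173 mol
n(FeSO4·(NH4)2SO4·6H2O) in the whole flask = 0.01173 × 100.0/50.00 = 0.02346 mol
mass of FeSO4·(NH4)2SO4·6H2O = 0.02346 × 392.14 = 9.198 g

9.198 g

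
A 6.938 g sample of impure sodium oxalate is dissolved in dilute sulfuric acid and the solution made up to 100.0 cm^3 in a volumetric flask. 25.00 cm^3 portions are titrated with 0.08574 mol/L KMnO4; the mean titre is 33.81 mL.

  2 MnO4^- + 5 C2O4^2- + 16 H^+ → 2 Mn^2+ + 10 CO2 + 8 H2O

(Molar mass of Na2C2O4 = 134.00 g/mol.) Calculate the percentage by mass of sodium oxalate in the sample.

n(KMnO4) per titration = 0.03381 × 0.08574 = 2.899 × 10^-3 mol
From the 5:2 ratio, n(Na2C2O4) in each aliquot = 5/2 × 2.899 × 10^-3 = 7.247 × 10^-3 mol
n(Na2C2O4) in the whole flask = 7.247 × 10^-3 × 100.0/25.00 = 0.02899 mol
mass of Na2C2O4 = 0.02899 × 134.00 = 3.884 g
% Na2C2O4 = 3.884 / 6.938 × 100 = 55.99 %

55.99 %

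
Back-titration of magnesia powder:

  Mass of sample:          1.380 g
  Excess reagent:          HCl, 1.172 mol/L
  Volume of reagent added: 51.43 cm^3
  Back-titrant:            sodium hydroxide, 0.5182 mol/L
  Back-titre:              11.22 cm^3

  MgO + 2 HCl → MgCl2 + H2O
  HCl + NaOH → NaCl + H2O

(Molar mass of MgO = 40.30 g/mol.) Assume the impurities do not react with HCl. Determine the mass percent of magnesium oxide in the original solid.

79.52 %

n(HCl) added = 0.05143 × 1.172 = 0.06028 mol
n(NaOH) used in back-titration = 0.01122 × 0.5182 = 5.814 × 10^-3 mol
n(HCl) left over = 5.814 × 10^-3 mol (1:1 ratio)
n(HCl) consumed by analyte = 0.06028 − 5.814 × 10^-3 = 0.05446 mol
From the 1:2 ratio, n(MgO) = 1/2 × 0.05446 = 0.02723 mol
mass of MgO = 0.02723 × 40.30 = 1.097 g
% MgO = 1.097 / 1.380 × 100 = 79.52 %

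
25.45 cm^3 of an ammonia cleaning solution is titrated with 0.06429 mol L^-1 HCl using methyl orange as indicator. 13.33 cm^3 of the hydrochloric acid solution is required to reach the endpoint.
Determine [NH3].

NH3 + HCl → NH4Cl
n(HCl) = 0.01333 L × 0.06429 mol/L = 8.570 × 10^-4 mol
n(NH3) = 8.570 × 10^-4 mol (1:1 mole ratio)
[NH3] = 8.570 × 10^-4 mol / 0.02545 L = 0.03367 mol/L

0.03367 mol/L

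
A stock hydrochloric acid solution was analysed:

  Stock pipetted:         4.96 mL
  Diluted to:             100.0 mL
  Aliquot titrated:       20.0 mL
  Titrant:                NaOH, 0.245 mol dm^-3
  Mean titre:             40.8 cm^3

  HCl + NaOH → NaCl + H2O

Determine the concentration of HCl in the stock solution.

n(NaOH) = 0.0408 × 0.245 = 10.00 × 10^-3 mol
n(HCl) in the aliquot = 10.00 × 10^-3 mol (1:1 ratio)
[HCl]_dilute = 10.00 × 10^-3 / 0.0200 = 0.500 mol/L
Dilution factor = 100.0 / 4.96 = 20.16
[HCl]_stock = 0.500 × 20.16 = 10.1 mol/L

10.1 mol/L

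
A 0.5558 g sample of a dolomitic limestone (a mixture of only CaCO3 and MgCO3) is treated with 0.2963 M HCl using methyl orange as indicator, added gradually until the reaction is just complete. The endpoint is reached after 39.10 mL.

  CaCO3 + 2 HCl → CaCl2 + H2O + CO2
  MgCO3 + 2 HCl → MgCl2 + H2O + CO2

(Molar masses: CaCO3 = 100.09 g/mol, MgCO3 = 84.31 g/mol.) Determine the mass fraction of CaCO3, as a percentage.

76.94 %

n(HCl) = 0.03910 × 0.2963 = 0.01159 mol
Let x = n(CaCO3), y = n(MgCO3).
Titrant: 2x + 2y = 0.01159;  mass: 100.09x + 84.31y = 0.5558
Solving, x = 4.273 × 10^-3 mol, y = 1.520 × 10^-3 mol
mass of CaCO3 = 4.273 × 10^-3 × 100.09 = 0.4276 g
% CaCO3 = 0.4276 / 0.5558 × 100 = 76.94 %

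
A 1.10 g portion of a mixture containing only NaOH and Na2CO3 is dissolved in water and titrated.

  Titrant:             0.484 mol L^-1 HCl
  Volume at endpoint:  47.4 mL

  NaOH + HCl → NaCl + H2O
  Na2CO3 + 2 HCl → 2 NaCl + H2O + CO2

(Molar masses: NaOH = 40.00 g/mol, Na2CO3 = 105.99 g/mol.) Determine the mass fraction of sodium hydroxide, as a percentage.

n(HCl) = 0.0474 × 0.484 = 0.0229 mol
Let x = n(NaOH), y = n(Na2CO3).
Titrant: 1x + 2y = 0.0229;  mass: 40.00x + 105.99y = 1.10
Solving, x = 8.91 × 10^-3 mol, y = 7.02 × 10^-3 mol
mass of NaOH = 8.91 × 10^-3 × 40.00 = 0.356 g
% NaOH = 0.356 / 1.10 × 100 = 32.4 %

32.4 %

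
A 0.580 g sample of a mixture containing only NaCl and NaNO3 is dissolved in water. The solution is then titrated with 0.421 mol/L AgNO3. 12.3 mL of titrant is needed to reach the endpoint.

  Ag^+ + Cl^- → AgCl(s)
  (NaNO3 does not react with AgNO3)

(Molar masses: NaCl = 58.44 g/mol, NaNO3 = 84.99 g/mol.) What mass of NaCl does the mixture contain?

n(AgNO3) = 0.0123 × 0.421 = 5.18 × 10^-3 mol
Let x = n(NaCl), y = n(NaNO3).
Titrant: 1x = 5.18 × 10^-3;  mass: 58.44x + 84.99y = 0.580
Solving, x = 5.18 × 10^-3 mol, y = 3.26 × 10^-3 mol
mass of NaCl = 5.18 × 10^-3 × 58.44 = 0.303 g

0.303 g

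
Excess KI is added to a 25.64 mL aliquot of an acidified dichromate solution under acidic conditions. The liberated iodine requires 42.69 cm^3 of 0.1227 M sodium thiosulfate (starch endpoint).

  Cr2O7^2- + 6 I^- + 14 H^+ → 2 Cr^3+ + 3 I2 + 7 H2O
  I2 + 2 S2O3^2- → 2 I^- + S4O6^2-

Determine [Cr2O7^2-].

0.03405 M

n(S2O3^2-) = 0.04269 × 0.1227 = 5.238 × 10^-3 mol
n(I2) = n(S2O3^2-)/2 = 2.619 × 10^-3 mol
From the 1:3 ratio, n(Cr2O7^2-) in the aliquot = 1/3 × 2.619 × 10^-3 = 8.730 × 10^-4 mol
[Cr2O7^2-] = 8.730 × 10^-4 / 0.02564 = 0.03405 mol/L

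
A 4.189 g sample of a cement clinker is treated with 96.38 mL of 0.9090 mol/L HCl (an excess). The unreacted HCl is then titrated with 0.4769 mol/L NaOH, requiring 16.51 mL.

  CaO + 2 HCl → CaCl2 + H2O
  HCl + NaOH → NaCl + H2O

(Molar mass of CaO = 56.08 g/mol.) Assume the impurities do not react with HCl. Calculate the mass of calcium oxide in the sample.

n(HCl) added = 0.09638 × 0.9090 = 0.08761 mol
n(NaOH) used in back-titration = 0.01651 × 0.4769 = 7.874 × 10^-3 mol
n(HCl) left over = 7.874 × 10^-3 mol (1:1 ratio)
n(HCl) consumed by analyte = 0.08761 − 7.874 × 10^-3 = 0.07974 mol
From the 1:2 ratio, n(CaO) = 1/2 × 0.07974 = 0.03987 mol
mass of CaO = 0.03987 × 56.08 = 2.236 g

2.236 g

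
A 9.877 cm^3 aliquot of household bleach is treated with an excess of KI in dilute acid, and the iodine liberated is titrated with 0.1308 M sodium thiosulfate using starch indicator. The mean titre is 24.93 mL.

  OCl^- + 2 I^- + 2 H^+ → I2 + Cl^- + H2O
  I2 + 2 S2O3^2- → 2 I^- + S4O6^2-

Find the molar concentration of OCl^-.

0.1651 M

n(S2O3^2-) = 0.02493 × 0.1308 = 3.261 × 10^-3 mol
n(I2) = n(S2O3^2-)/2 = 1.630 × 10^-3 mol
n(OCl^-) in the aliquot = 1.630 × 10^-3 mol (1:1 ratio)
[OCl^-] = 1.630 × 10^-3 / 0.009877 = 0.1651 mol/L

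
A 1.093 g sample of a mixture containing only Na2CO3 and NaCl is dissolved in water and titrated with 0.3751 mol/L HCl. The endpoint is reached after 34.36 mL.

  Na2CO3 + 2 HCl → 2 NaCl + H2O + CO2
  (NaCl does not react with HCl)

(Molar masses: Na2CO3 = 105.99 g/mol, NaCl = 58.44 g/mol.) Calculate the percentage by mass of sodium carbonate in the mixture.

n(HCl) = 0.03436 × 0.3751 = 0.01289 mol
Let x = n(Na2CO3), y = n(NaCl).
Titrant: 2x = 0.01289;  mass: 105.99x + 58.44y = 1.093
Solving, x = 6.444 × 10^-3 mol, y = 7.015 × 10^-3 mol
mass of Na2CO3 = 6.444 × 10^-3 × 105.99 = 0.6830 g
% Na2CO3 = 0.6830 / 1.093 × 100 = 62.49 %

62.49 %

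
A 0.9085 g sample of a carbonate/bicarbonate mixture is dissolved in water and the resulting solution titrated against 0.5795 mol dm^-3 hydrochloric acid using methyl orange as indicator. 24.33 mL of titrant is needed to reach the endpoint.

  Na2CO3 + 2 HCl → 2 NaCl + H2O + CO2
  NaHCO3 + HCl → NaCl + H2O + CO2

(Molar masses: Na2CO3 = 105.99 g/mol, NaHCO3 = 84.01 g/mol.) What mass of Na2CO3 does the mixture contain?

n(HCl) = 0.02433 × 0.5795 = 0.01410 mol
Let x = n(Na2CO3), y = n(NaHCO3).
Titrant: 2x + 1y = 0.01410;  mass: 105.99x + 84.01y = 0.9085
Solving, x = 4.449 × 10^-3 mol, y = 5.201 × 10^-3 mol
mass of Na2CO3 = 4.449 × 10^-3 × 105.99 = 0.4716 g

0.4716 g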